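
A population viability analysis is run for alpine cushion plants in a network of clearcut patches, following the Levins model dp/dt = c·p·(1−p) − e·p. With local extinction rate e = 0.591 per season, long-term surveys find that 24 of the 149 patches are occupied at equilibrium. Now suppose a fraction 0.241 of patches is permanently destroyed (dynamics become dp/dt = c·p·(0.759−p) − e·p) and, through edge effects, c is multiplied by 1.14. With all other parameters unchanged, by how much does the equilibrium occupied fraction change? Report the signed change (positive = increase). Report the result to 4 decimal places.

Observed p* = 24/149 = 0.16107.
Balance c(1−p*) = e gives c = e/(1 − 0.16107) = 0.591/0.83893 = 0.70447.
New p* = 0.759 − e/c = 0.759 − 0.59100/0.80310 = 0.02310.
Δp* = 0.02310 − 0.16107 = -0.13797.

-0.1380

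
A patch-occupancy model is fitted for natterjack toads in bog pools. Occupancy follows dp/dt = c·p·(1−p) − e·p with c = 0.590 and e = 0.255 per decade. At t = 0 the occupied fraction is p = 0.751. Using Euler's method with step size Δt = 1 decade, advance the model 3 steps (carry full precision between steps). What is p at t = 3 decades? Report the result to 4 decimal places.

0.6066

Update rule: p ← p + [c·p·(1−p) − e·p]·Δt with Δt = 1.
  1  |  dp/dt·Δt = -0.081176  |  p_1 = 0.669824
  2  |  dp/dt·Δt = -0.040321  |  p_2 = 0.629503
  3  |  dp/dt·Δt = -0.022918  |  p_3 = 0.606585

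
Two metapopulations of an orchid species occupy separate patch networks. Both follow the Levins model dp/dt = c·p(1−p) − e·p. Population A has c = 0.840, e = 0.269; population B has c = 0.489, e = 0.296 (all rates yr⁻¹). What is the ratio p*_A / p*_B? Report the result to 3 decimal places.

1.722

A: p*_A = 1 − 0.269/0.840 = 0.6798.
B: p*_B = 1 − 0.296/0.489 = 0.3947.
p*_A / p*_B = 0.6798/0.3947 = 1.7223.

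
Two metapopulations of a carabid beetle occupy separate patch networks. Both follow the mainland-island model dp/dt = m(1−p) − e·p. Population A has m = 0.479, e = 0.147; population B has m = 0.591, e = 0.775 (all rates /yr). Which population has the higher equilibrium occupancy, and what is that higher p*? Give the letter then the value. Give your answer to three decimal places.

A: p*_A = m/(m+e) = 0.479/0.6260 = 0.7652.
B: p*_B = 0.591/1.3660 = 0.4327.
A is higher at 0.7652.

A, 0.765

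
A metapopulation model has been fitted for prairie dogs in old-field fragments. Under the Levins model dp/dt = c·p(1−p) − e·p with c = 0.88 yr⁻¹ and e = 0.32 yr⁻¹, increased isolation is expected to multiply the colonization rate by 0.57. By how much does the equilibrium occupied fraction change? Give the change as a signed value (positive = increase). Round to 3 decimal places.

-0.274

Before: p* = 1 − 0.32/0.88 = 0.6364.
After the change, c = 0.5016, e = 0.32, so p* = 1 − 0.32/0.5016 = 0.3620.
Δp* = 0.3620 − 0.6364 = -0.2743.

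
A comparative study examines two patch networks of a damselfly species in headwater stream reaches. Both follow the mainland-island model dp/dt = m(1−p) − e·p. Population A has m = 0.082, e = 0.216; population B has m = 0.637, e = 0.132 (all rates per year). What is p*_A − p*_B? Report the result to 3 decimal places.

-0.553

A: p*_A = m/(m+e) = 0.082/0.2980 = 0.2752.
B: p*_B = 0.637/0.7690 = 0.8283.
p*_A − p*_B = 0.2752 − 0.8283 = -0.5532.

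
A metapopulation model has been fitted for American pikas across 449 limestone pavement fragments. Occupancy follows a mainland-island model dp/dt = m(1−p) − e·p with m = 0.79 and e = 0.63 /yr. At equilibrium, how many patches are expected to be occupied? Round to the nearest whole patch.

p* = m/(m+e) = 0.79/1.4200 = 0.5563.
Expected occupied patches = N × p* = 449 × 0.5563 = 249.80 ≈ 250.

250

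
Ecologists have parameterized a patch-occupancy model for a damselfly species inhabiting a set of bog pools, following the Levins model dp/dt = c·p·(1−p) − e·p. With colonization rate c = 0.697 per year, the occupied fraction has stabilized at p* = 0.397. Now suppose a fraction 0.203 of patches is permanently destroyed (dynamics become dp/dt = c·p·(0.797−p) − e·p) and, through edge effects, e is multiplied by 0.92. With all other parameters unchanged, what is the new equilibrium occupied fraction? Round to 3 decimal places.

0.242

Balance c(1−p*) = e gives e = 0.697×(1 − 0.39700) = 0.42029.
New p* = 0.797 − e/c = 0.797 − 0.38667/0.69700 = 0.24224.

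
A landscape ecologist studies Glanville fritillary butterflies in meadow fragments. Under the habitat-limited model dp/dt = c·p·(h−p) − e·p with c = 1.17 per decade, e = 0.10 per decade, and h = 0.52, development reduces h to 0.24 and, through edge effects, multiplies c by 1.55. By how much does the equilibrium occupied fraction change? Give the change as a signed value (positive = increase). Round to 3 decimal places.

Before: p* = h − e/c = 0.52 − 0.10/1.17 = 0.52 − 0.0855 = 0.4345.
After: c = 1.8135, e = 0.1, h = 0.24; p* = 0.24 − 0.1/1.8135 = 0.1849.
Δp* = 0.1849 − 0.4345 = -0.2497.

-0.250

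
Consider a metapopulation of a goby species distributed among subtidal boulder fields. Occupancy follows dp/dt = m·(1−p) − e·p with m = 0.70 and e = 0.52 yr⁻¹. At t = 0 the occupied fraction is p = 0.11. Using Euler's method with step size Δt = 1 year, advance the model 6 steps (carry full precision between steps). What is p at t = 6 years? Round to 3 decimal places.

0.574

Update rule: p ← p + [m·(1−p) − e·p]·Δt with Δt = 1.
t = 1: p = 0.11000 + (+0.56580) = 0.67580
t = 2: p = 0.67580 + (-0.12448) = 0.55132
t = 3: p = 0.55132 + (+0.02738) = 0.57871
t = 4: p = 0.57871 + (-0.00602) = 0.57268
t = 5: p = 0.57268 + (+0.00133) = 0.57401
t = 6: p = 0.57401 + (-0.00029) = 0.57372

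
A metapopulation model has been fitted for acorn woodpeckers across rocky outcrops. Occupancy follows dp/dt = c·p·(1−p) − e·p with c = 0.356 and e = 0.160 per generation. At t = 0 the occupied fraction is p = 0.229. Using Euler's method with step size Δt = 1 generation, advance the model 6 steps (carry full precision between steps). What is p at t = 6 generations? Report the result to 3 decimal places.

0.386

Update rule: p ← p + [c·p·(1−p) − e·p]·Δt with Δt = 1.
p: 0.22900 → 0.25522  (Δp = +0.02622)
p: 0.25522 → 0.28205  (Δp = +0.02683)
p: 0.28205 → 0.30901  (Δp = +0.02696)
p: 0.30901 → 0.33558  (Δp = +0.02657)
p: 0.33558 → 0.36127  (Δp = +0.02568)
p: 0.36127 → 0.38561  (Δp = +0.02435)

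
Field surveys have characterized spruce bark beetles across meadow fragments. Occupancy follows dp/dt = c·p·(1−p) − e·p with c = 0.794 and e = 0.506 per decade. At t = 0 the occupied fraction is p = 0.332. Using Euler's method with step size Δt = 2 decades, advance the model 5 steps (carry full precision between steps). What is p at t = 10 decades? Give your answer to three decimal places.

0.362

Update rule: p ← p + [c·p·(1−p) − e·p]·Δt with Δt = 2.
step 1: Δp = +0.01620, p = 0.34820
step 2: Δp = +0.00803, p = 0.35623
step 3: Δp = +0.00367, p = 0.35990
step 4: Δp = +0.00161, p = 0.36151
step 5: Δp = +0.00069, p = 0.36221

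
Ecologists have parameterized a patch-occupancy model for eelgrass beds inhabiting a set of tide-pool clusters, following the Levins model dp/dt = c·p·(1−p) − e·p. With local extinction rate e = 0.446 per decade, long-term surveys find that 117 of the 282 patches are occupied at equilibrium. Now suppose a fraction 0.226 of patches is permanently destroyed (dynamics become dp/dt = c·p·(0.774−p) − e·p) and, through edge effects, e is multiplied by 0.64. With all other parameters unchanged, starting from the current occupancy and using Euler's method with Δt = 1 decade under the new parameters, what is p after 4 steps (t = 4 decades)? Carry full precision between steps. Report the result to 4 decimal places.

Observed p* = 117/282 = 0.41489.
Balance c(1−p*) = e gives c = e/(1 − 0.41489) = 0.446/0.58511 = 0.76225.
Starting from p₀ = 0.41489; update p ← p + (dp/dt)·Δt with the new parameters.
  1  |  dp/dt·Δt = -0.004858  |  p_1 = 0.410035
  2  |  dp/dt·Δt = -0.003283  |  p_2 = 0.406753
  3  |  dp/dt·Δt = -0.002239  |  p_3 = 0.404514
  4  |  dp/dt·Δt = -0.001536  |  p_4 = 0.402978

0.4030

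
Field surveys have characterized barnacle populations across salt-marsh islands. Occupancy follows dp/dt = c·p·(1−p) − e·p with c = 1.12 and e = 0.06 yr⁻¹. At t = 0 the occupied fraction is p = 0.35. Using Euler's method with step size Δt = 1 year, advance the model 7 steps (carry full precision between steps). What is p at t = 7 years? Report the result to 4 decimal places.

Update rule: p ← p + [c·p·(1−p) − e·p]·Δt with Δt = 1.
t = 1: p = 0.35000 + (+0.23380) = 0.58380
t = 2: p = 0.58380 + (+0.23711) = 0.82091
t = 3: p = 0.82091 + (+0.11541) = 0.93631
t = 4: p = 0.93631 + (+0.01061) = 0.94692
t = 5: p = 0.94692 + (-0.00052) = 0.94640
t = 6: p = 0.94640 + (+0.00003) = 0.94643
t = 7: p = 0.94643 + (-0.00000) = 0.94643

0.9464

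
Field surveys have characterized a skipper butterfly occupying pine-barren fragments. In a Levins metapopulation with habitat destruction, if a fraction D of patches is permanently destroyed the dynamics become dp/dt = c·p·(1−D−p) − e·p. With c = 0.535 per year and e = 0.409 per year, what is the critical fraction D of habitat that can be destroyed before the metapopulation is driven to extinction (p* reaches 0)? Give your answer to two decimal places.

The nontrivial equilibrium is p* = (1−D) − e/c; extinction occurs when this hits zero.
So D_crit = 1 − e/c = 1 − 0.409/0.535 = 1 − 0.7645 = 0.2355.
Note this equals the original equilibrium occupancy — the Levins extinction-debt result.

0.24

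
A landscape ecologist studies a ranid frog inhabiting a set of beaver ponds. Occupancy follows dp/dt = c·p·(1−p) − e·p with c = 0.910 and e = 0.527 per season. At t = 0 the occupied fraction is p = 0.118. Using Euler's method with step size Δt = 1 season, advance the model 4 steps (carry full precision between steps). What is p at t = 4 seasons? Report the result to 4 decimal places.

0.2674

Update rule: p ← p + [c·p·(1−p) − e·p]·Δt with Δt = 1.
p: 0.11800 → 0.15052  (Δp = +0.03252)
p: 0.15052 → 0.18756  (Δp = +0.03703)
p: 0.18756 → 0.22738  (Δp = +0.03982)
p: 0.22738 → 0.26742  (Δp = +0.04004)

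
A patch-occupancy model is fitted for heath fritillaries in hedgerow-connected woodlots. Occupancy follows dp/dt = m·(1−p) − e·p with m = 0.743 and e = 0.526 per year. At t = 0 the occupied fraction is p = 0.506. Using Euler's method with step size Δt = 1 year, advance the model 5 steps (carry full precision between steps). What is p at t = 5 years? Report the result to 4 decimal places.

0.5856

Update rule: p ← p + [m·(1−p) − e·p]·Δt with Δt = 1.
  1  |  dp/dt·Δt = +0.100886  |  p_1 = 0.606886
  2  |  dp/dt·Δt = -0.027138  |  p_2 = 0.579748
  3  |  dp/dt·Δt = +0.007300  |  p_3 = 0.587048
  4  |  dp/dt·Δt = -0.001964  |  p_4 = 0.585084
  5  |  dp/dt·Δt = +0.000528  |  p_5 = 0.585612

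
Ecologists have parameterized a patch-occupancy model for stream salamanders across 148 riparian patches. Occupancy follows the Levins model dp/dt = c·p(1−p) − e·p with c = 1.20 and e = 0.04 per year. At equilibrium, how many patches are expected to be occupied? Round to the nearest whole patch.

143

p* = 1 − e/c = 1 − 0.04/1.20 = 0.9667.
Expected occupied patches = N × p* = 148 × 0.9667 = 143.07 ≈ 143.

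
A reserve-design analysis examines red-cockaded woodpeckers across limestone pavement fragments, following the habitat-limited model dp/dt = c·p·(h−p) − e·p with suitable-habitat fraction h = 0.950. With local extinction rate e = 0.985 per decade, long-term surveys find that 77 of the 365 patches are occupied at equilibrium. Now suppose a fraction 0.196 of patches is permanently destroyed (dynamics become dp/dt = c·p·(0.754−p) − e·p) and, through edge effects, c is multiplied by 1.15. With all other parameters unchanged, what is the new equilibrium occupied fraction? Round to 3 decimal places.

Observed p* = 77/365 = 0.21096.
Balance c(h−p*) = e gives c = e/(0.95 − 0.21096) = 0.985/0.73904 = 1.33281.
New p* = 0.754 − e/c = 0.754 − 0.98500/1.53273 = 0.11136.

0.111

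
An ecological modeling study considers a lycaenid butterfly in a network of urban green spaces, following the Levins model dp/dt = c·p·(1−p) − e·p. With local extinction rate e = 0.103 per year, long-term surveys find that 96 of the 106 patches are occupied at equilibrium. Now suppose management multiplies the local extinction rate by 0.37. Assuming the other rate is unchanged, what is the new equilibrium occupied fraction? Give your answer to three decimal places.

Observed p* = 96/106 = 0.90566.
Balance c(1−p*) = e gives c = e/(1 − 0.90566) = 0.103/0.09434 = 1.09180.
New p* = 1 − e/c = 1 − 0.03811/1.09180 = 0.96509.

0.965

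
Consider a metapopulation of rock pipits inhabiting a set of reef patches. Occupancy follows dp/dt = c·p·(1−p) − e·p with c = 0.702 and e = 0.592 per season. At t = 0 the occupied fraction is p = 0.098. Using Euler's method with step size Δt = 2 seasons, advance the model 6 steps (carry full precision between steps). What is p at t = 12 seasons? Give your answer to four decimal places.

Update rule: p ← p + [c·p·(1−p) − e·p]·Δt with Δt = 2.
p: 0.09800 → 0.10608  (Δp = +0.00808)
p: 0.10608 → 0.11361  (Δp = +0.00754)
p: 0.11361 → 0.12049  (Δp = +0.00687)
p: 0.12049 → 0.12661  (Δp = +0.00613)
p: 0.12661 → 0.13196  (Δp = +0.00535)
p: 0.13196 → 0.13654  (Δp = +0.00458)

0.1365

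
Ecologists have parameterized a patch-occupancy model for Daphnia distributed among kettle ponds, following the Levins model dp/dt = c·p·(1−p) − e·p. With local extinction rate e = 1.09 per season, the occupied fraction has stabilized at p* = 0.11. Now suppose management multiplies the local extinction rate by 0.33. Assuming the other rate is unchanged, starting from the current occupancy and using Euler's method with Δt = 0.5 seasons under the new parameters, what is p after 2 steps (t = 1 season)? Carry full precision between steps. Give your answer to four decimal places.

Balance c(1−p*) = e gives c = e/(1 − 0.11000) = 1.09/0.89000 = 1.22472.
Starting from p₀ = 0.11000; update p ← p + (dp/dt)·Δt with the new parameters.
step 1: Δp = +0.04017, p = 0.15017
step 2: Δp = +0.05114, p = 0.20131

0.2013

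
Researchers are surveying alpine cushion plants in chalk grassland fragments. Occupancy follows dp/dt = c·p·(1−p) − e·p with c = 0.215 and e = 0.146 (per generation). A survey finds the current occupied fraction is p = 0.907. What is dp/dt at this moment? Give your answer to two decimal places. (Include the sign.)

Colonization term: c·p·(1−p) = 0.215×0.907×0.0930 = 0.01814.
Extinction term: e·p = 0.13242.
dp/dt = 0.01814 − 0.13242 = -0.11429.

-0.11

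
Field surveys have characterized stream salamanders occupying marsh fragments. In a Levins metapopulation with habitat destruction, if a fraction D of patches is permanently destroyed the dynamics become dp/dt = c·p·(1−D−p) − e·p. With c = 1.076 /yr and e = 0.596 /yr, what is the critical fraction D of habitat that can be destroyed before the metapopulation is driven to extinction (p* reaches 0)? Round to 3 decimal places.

0.446

The nontrivial equilibrium is p* = (1−D) − e/c; extinction occurs when this hits zero.
So D_crit = 1 − e/c = 1 − 0.596/1.076 = 1 − 0.5539 = 0.4461.
This equals the undisturbed p*, a classic result of Lande's extension.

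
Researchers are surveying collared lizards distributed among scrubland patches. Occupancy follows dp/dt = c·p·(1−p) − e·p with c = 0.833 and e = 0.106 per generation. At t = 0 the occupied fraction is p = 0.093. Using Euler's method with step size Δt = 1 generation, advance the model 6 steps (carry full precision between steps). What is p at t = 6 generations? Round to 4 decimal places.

0.7894

Update rule: p ← p + [c·p·(1−p) − e·p]·Δt with Δt = 1.
step 1: Δp = +0.06041, p = 0.15341
step 2: Δp = +0.09192, p = 0.24533
step 3: Δp = +0.12822, p = 0.37355
step 4: Δp = +0.15533, p = 0.52888
step 5: Δp = +0.15149, p = 0.68038
step 6: Δp = +0.10903, p = 0.78940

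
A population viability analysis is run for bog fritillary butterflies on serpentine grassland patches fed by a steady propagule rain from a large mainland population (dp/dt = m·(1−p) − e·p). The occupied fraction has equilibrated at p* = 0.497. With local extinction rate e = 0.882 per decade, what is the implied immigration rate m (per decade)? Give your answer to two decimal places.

0.87

At equilibrium m(1−p*) = e·p*, so m = e·p*/(1−p*).
m = 0.882 × 0.497 / 0.5030 = 0.4384/0.5030 = 0.8715.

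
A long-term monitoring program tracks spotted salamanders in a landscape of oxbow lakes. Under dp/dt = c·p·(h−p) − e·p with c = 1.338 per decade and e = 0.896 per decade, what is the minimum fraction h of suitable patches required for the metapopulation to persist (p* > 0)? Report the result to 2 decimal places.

p* = h − e/c is positive only when h > e/c.
h_min = e/c = 0.896/1.338 = 0.6697.

0.67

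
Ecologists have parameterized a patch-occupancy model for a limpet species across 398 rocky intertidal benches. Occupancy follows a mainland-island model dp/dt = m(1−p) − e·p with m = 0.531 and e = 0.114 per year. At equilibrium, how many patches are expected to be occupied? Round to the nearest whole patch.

p* = m/(m+e) = 0.531/0.6450 = 0.8233.
Expected occupied patches = N × p* = 398 × 0.8233 = 327.66 ≈ 328.

328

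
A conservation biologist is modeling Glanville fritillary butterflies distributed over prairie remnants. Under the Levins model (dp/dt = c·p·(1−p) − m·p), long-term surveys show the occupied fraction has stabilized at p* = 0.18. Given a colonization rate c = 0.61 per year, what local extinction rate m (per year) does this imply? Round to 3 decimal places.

0.500

At equilibrium c(1−p*) = m.
m = 0.61 × (1 − 0.18) = 0.61 × 0.8200 = 0.5002.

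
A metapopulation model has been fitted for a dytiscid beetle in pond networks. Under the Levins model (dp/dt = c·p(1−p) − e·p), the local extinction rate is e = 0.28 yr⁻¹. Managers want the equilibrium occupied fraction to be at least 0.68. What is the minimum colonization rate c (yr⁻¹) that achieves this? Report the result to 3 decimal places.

0.875

p* = 1 − e/c ≥ 0.68 requires e/c ≤ 0.3200, i.e. c ≥ e/0.3200.
c_min = 0.28/0.3200 = 0.8750.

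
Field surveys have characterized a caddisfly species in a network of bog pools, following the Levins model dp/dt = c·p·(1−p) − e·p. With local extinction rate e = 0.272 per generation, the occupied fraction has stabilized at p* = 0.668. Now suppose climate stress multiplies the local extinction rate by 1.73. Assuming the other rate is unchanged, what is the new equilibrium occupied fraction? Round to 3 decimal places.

0.426

Balance c(1−p*) = e gives c = e/(1 − 0.66800) = 0.272/0.33200 = 0.81928.
New p* = 1 − e/c = 1 − 0.47056/0.81928 = 0.42564.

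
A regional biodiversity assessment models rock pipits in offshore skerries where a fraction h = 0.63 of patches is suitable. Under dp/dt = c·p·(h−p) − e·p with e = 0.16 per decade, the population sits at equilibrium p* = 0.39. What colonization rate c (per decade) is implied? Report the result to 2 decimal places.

0.67

At equilibrium c(h−p*) = e, so c = e/(h−p*).
c = 0.16/(0.63 − 0.39) = 0.16/0.2400 = 0.6667.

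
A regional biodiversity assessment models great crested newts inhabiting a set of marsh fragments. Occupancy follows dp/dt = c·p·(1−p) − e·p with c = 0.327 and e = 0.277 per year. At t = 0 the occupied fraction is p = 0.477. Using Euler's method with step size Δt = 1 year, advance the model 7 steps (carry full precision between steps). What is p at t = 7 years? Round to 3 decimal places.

0.284

Update rule: p ← p + [c·p·(1−p) − e·p]·Δt with Δt = 1.
step 1: Δp = -0.05055, p = 0.42645
step 2: Δp = -0.03815, p = 0.38830
step 3: Δp = -0.02989, p = 0.35841
step 4: Δp = -0.02409, p = 0.33433
step 5: Δp = -0.01983, p = 0.31449
step 6: Δp = -0.01662, p = 0.29788
step 7: Δp = -0.01412, p = 0.28375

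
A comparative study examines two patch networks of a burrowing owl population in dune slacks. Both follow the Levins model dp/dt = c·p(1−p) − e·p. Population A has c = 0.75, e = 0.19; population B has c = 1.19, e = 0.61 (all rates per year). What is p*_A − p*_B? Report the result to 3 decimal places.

A: p*_A = 1 − 0.19/0.75 = 0.7467.
B: p*_B = 1 − 0.61/1.19 = 0.4874.
p*_A − p*_B = 0.7467 − 0.4874 = 0.2593.

0.259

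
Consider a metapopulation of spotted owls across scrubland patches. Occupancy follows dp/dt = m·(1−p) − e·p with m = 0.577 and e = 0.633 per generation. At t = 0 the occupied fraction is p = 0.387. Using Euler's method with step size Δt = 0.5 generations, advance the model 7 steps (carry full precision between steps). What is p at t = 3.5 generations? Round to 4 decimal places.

Update rule: p ← p + [m·(1−p) − e·p]·Δt with Δt = 0.5.
t = 0.5: p = 0.38700 + (+0.05436) = 0.44137
t = 1: p = 0.44137 + (+0.02147) = 0.46284
t = 1.5: p = 0.46284 + (+0.00848) = 0.47132
t = 2: p = 0.47132 + (+0.00335) = 0.47467
t = 2.5: p = 0.47467 + (+0.00132) = 0.47600
t = 3: p = 0.47600 + (+0.00052) = 0.47652
t = 3.5: p = 0.47652 + (+0.00021) = 0.47672

0.4767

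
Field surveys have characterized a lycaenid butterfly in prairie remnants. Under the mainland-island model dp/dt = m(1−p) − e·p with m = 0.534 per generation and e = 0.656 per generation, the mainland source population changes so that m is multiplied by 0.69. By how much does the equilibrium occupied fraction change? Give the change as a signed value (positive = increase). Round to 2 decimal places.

Before: p* = 0.534/(0.534+0.656) = 0.4487.
After: m = 0.36846, e = 0.656; p* = 0.36846/1.0245 = 0.3597.
Δp* = 0.3597 − 0.4487 = -0.0891.

-0.09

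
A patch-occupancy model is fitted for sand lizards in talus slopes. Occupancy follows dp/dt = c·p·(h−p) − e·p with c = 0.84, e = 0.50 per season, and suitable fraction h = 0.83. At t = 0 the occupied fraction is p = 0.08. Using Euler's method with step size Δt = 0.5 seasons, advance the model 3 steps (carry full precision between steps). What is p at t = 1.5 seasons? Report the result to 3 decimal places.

Update rule: p ← p + [c·p·(h−p) − e·p]·Δt with Δt = 0.5.
p: 0.08000 → 0.08520  (Δp = +0.00520)
p: 0.08520 → 0.09055  (Δp = +0.00535)
p: 0.09055 → 0.09604  (Δp = +0.00548)

0.096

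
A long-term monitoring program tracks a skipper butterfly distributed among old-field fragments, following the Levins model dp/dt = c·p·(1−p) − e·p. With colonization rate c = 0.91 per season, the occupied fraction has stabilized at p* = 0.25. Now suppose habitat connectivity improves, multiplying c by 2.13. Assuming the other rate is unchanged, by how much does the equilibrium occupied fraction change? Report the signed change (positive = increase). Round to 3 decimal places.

Balance c(1−p*) = e gives e = 0.91×(1 − 0.25000) = 0.68250.
New p* = 1 − e/c = 1 − 0.68250/1.93830 = 0.64789.
Δp* = 0.64789 − 0.25000 = +0.39789.

0.398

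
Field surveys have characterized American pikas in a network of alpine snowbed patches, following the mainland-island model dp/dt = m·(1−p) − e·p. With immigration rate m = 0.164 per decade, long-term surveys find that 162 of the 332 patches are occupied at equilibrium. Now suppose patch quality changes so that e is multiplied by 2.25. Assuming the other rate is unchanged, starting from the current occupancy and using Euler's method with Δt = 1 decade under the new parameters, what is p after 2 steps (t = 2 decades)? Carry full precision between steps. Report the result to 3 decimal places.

Observed p* = 162/332 = 0.48795.
Balance m(1−p*) = e·p* gives e = m(1−p*)/p* = 0.164×0.51205/0.48795 = 0.17210.
Starting from p₀ = 0.48795; update p ← p + (dp/dt)·Δt with the new parameters.
  1  |  dp/dt·Δt = -0.104970  |  p_1 = 0.382982
  2  |  dp/dt·Δt = -0.047108  |  p_2 = 0.335874

0.336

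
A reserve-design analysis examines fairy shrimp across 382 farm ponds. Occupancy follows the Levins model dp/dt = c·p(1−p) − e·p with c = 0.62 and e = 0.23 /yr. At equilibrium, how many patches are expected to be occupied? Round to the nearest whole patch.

p* = 1 − e/c = 1 − 0.23/0.62 = 0.6290.
Expected occupied patches = N × p* = 382 × 0.6290 = 240.29 ≈ 240.

240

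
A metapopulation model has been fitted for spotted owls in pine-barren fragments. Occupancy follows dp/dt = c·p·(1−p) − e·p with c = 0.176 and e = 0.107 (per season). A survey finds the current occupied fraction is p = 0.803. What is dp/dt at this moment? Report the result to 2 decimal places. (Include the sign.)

-0.06

Colonization term: c·p·(1−p) = 0.176×0.803×0.1970 = 0.02784.
Extinction term: e·p = 0.08592.
dp/dt = 0.02784 − 0.08592 = -0.05808.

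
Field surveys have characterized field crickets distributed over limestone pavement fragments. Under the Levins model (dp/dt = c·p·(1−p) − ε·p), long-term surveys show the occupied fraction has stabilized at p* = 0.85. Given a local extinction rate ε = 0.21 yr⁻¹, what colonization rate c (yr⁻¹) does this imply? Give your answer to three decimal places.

1.400

At equilibrium c(1−p*) = ε, so c = ε/(1−p*).
c = 0.21/(1 − 0.85) = 0.21/0.1500 = 1.4000.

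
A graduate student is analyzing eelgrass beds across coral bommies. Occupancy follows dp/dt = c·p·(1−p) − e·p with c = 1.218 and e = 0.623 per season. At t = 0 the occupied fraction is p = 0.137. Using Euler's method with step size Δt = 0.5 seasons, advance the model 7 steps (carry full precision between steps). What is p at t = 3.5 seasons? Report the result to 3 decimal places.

Update rule: p ← p + [c·p·(1−p) − e·p]·Δt with Δt = 0.5.
  1  |  dp/dt·Δt = +0.029327  |  p_1 = 0.166327
  2  |  dp/dt·Δt = +0.032635  |  p_2 = 0.198962
  3  |  dp/dt·Δt = +0.035083  |  p_3 = 0.234045
  4  |  dp/dt·Δt = +0.036269  |  p_4 = 0.270314
  5  |  dp/dt·Δt = +0.035919  |  p_5 = 0.306233
  6  |  dp/dt·Δt = +0.033993  |  p_6 = 0.340226
  7  |  dp/dt·Δt = +0.030723  |  p_7 = 0.370949

0.371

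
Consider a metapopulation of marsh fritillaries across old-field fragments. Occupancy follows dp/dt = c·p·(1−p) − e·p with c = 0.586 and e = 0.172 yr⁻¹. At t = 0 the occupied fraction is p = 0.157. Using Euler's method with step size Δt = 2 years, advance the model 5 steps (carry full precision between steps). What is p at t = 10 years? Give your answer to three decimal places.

Update rule: p ← p + [c·p·(1−p) − e·p]·Δt with Δt = 2.
step 1: Δp = +0.10111, p = 0.25811
step 2: Δp = +0.13563, p = 0.39374
step 3: Δp = +0.14432, p = 0.53806
step 4: Δp = +0.10621, p = 0.64427
step 5: Δp = +0.04698, p = 0.69125

0.691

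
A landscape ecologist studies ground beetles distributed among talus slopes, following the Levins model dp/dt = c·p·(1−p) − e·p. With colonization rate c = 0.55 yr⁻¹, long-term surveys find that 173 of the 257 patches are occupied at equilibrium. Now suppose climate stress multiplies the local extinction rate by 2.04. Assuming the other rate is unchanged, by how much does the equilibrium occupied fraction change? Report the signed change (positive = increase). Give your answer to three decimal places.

-0.340

Observed p* = 173/257 = 0.67315.
Balance c(1−p*) = e gives e = 0.55×(1 − 0.67315) = 0.17977.
New p* = 1 − e/c = 1 − 0.36673/0.55000 = 0.33322.
Δp* = 0.33322 − 0.67315 = -0.33993.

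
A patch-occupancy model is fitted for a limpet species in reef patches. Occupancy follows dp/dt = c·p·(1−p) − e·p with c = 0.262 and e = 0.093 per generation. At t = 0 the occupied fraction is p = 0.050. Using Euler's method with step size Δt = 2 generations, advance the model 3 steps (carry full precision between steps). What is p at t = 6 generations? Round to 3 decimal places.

0.111

Update rule: p ← p + [c·p·(1−p) − e·p]·Δt with Δt = 2.
t = 2: p = 0.05000 + (+0.01559) = 0.06559
t = 4: p = 0.06559 + (+0.01992) = 0.08551
t = 6: p = 0.08551 + (+0.02507) = 0.11057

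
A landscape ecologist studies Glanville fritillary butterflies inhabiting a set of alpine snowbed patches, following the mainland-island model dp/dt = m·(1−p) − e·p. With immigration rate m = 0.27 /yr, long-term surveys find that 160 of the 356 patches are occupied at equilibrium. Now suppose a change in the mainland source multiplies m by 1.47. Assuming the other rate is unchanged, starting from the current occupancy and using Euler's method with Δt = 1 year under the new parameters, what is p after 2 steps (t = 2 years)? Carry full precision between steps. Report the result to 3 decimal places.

Observed p* = 160/356 = 0.44944.
Balance m(1−p*) = e·p* gives e = m(1−p*)/p* = 0.27×0.55056/0.44944 = 0.33075.
Starting from p₀ = 0.44944; update p ← p + (dp/dt)·Δt with the new parameters.
t = 1: p = 0.44944 + (+0.06987) = 0.51930
t = 2: p = 0.51930 + (+0.01903) = 0.53833

0.538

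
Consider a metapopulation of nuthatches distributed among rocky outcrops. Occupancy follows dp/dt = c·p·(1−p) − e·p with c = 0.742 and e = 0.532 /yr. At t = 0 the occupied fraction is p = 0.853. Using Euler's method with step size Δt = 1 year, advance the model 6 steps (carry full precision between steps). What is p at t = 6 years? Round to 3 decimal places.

0.320

Update rule: p ← p + [c·p·(1−p) − e·p]·Δt with Δt = 1.
p: 0.85300 → 0.49224  (Δp = -0.36076)
p: 0.49224 → 0.41583  (Δp = -0.07642)
p: 0.41583 → 0.37485  (Δp = -0.04098)
p: 0.37485 → 0.34931  (Δp = -0.02554)
p: 0.34931 → 0.33213  (Δp = -0.01718)
p: 0.33213 → 0.32002  (Δp = -0.01210)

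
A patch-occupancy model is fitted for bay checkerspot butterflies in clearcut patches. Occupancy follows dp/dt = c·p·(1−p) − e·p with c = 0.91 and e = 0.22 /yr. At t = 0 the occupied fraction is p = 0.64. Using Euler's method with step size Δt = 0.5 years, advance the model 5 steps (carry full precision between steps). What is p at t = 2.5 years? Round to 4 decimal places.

0.7405

Update rule: p ← p + [c·p·(1−p) − e·p]·Δt with Δt = 0.5.
step 1: Δp = +0.03443, p = 0.67443
step 2: Δp = +0.02572, p = 0.70015
step 3: Δp = +0.01851, p = 0.71866
step 4: Δp = +0.01294, p = 0.73160
step 5: Δp = +0.00887, p = 0.74047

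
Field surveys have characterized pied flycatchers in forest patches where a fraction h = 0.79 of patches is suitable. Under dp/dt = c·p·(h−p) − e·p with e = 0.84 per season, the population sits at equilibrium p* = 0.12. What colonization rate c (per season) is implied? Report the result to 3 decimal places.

At equilibrium c(h−p*) = e, so c = e/(h−p*).
c = 0.84/(0.79 − 0.12) = 0.84/0.6700 = 1.2537.

1.254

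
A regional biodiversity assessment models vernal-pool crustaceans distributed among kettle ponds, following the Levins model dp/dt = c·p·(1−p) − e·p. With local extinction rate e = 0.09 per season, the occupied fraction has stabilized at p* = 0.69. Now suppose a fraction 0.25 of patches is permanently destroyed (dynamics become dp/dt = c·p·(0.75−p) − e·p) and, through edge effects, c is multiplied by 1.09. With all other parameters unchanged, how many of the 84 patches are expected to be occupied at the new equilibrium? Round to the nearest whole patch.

39

Balance c(1−p*) = e gives c = e/(1 − 0.69000) = 0.09/0.31000 = 0.29032.
New p* = 0.75 − e/c = 0.75 − 0.09000/0.31645 = 0.46559.
Expected occupied = 84 × 0.46559 = 39.11 ≈ 39.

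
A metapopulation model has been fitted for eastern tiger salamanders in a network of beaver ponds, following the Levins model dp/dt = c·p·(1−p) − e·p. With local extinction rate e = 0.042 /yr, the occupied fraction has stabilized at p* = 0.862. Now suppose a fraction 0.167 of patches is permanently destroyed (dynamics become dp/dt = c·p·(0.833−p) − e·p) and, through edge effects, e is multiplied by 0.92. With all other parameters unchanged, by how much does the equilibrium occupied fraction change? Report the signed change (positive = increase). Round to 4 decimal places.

Balance c(1−p*) = e gives c = e/(1 − 0.86200) = 0.042/0.13800 = 0.30435.
New p* = 0.833 − e/c = 0.833 − 0.03864/0.30435 = 0.70604.
Δp* = 0.70604 − 0.86200 = -0.15596.

-0.1560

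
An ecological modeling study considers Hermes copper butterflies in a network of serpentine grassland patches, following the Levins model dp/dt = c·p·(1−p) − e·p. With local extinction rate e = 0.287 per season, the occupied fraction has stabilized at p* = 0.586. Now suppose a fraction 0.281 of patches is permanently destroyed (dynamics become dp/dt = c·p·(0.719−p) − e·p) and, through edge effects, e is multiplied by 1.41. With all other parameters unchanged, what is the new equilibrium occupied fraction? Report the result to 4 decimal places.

0.1353

Balance c(1−p*) = e gives c = e/(1 − 0.58600) = 0.287/0.41400 = 0.69324.
New p* = 0.719 − e/c = 0.719 − 0.40467/0.69324 = 0.13526.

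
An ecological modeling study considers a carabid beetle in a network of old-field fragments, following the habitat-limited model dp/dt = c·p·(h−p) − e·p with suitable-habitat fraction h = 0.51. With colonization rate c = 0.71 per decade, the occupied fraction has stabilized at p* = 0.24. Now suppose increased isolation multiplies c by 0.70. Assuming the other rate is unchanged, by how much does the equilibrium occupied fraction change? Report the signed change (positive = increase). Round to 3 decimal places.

-0.116

Balance c(h−p*) = e gives e = 0.71×(0.51 − 0.24000) = 0.19170.
New p* = 0.51 − e/c = 0.51 − 0.19170/0.49700 = 0.12429.
Δp* = 0.12429 − 0.24000 = -0.11571.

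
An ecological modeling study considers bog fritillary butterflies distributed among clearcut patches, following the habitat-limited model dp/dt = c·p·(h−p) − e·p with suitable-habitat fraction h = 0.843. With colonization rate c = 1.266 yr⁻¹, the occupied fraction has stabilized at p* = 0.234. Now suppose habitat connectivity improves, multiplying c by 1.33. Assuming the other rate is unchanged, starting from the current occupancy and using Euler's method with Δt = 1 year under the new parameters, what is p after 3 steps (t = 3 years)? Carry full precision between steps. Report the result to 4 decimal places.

0.3652

Balance c(h−p*) = e gives e = 1.266×(0.843 − 0.23400) = 0.77099.
Starting from p₀ = 0.23400; update p ← p + (dp/dt)·Δt with the new parameters.
t = 1: p = 0.23400 + (+0.05954) = 0.29354
t = 2: p = 0.29354 + (+0.04526) = 0.33879
t = 3: p = 0.33879 + (+0.02642) = 0.36521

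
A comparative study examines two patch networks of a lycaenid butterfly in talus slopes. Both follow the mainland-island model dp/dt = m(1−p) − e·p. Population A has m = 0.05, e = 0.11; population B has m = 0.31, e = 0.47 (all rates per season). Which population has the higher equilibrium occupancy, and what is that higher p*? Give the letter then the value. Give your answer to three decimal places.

B, 0.397

A: p*_A = m/(m+e) = 0.05/0.1600 = 0.3125.
B: p*_B = 0.31/0.7800 = 0.3974.
B is higher at 0.3974.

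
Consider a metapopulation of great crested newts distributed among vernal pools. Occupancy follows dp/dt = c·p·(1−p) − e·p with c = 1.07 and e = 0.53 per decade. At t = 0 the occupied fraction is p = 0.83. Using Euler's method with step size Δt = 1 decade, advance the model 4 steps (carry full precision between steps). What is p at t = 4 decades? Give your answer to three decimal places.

Update rule: p ← p + [c·p·(1−p) − e·p]·Δt with Δt = 1.
p: 0.83000 → 0.54108  (Δp = -0.28892)
p: 0.54108 → 0.52000  (Δp = -0.02108)
p: 0.52000 → 0.51147  (Δp = -0.00853)
p: 0.51147 → 0.50775  (Δp = -0.00372)

0.508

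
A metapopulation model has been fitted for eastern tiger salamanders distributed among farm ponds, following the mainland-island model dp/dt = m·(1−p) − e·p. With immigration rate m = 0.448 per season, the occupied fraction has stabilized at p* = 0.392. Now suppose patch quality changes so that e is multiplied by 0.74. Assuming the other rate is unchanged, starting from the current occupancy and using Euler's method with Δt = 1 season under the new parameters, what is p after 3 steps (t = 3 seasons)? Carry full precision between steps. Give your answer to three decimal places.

0.466

Balance m(1−p*) = e·p* gives e = m(1−p*)/p* = 0.448×0.60800/0.39200 = 0.69486.
Starting from p₀ = 0.39200; update p ← p + (dp/dt)·Δt with the new parameters.
p: 0.39200 → 0.46282  (Δp = +0.07082)
p: 0.46282 → 0.46550  (Δp = +0.00268)
p: 0.46550 → 0.46560  (Δp = +0.00010)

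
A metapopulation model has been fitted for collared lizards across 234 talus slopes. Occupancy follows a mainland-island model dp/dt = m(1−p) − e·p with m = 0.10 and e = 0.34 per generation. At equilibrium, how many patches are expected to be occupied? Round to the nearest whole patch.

53

p* = m/(m+e) = 0.10/0.4400 = 0.2273.
Expected occupied patches = N × p* = 234 × 0.2273 = 53.18 ≈ 53.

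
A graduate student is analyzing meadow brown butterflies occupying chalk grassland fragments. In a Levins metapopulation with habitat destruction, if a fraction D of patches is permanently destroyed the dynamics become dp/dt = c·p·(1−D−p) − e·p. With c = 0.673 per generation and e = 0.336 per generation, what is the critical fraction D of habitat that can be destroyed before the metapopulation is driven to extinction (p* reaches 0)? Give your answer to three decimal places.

0.501

The nontrivial equilibrium is p* = (1−D) − e/c; extinction occurs when this hits zero.
So D_crit = 1 − e/c = 1 − 0.336/0.673 = 1 − 0.4993 = 0.5007.
This equals the undisturbed p*, a classic result of Lande's extension.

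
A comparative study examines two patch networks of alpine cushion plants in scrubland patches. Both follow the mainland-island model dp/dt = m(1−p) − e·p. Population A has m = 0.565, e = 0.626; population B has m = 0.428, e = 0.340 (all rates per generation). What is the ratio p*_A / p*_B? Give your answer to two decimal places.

A: p*_A = m/(m+e) = 0.565/1.1910 = 0.4744.
B: p*_B = 0.428/0.7680 = 0.5573.
p*_A / p*_B = 0.4744/0.5573 = 0.8512.

0.85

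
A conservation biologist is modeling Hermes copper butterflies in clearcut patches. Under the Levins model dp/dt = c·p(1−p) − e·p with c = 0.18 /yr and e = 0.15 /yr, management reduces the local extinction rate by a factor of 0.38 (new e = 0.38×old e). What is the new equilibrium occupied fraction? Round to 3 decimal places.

0.683

Before: p* = 1 − 0.15/0.18 = 0.1667.
After the change, c = 0.18, e = 0.057, so p* = 1 − 0.057/0.18 = 0.6833.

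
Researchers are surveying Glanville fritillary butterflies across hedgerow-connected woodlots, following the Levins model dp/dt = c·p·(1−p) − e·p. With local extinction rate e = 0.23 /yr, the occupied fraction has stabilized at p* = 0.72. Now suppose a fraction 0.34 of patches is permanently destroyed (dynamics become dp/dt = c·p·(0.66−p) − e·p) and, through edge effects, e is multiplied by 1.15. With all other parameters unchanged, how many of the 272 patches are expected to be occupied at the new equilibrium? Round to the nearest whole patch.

Balance c(1−p*) = e gives c = e/(1 − 0.72000) = 0.23/0.28000 = 0.82143.
New p* = 0.66 − e/c = 0.66 − 0.26450/0.82143 = 0.33800.
Expected occupied = 272 × 0.33800 = 91.94 ≈ 92.

92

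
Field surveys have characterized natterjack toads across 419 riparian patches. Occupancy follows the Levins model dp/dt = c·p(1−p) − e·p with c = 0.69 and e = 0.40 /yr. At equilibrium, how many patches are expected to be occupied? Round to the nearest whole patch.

176

p* = 1 − e/c = 1 − 0.40/0.69 = 0.4203.
Expected occupied patches = N × p* = 419 × 0.4203 = 176.10 ≈ 176.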